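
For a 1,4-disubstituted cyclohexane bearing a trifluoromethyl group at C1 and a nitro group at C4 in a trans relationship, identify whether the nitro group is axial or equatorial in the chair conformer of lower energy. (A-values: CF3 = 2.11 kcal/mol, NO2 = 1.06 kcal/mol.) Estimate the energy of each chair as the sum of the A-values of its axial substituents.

C1 and C4 have opposite parity, so for the trans isomer the two substituents are e,e in one chair and a,a in the other.
Chair I (trifluoromethyl axial, nitro axial): E = 3.17 kcal/mol.
Chair II (trifluoromethyl equatorial, nitro equatorial): E = 0.00 kcal/mol.
Chair II is the more stable (lower-energy) conformer, and in that chair the nitro group is equatorial.

equatorial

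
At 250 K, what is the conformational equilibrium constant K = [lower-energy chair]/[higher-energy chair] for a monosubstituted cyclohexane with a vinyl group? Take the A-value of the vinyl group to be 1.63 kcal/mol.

One chair has the vinyl group axial (E = 1.63 kcal/mol) and the other has it equatorial (E = 0).
ΔG = 1.63 kcal/mol between the two chairs.
K = exp(ΔG/RT) with R = 1.987×10⁻³ kcal mol⁻¹ K⁻¹ and T = 250 K gives K ≈ 26.6.

K ≈ 26.6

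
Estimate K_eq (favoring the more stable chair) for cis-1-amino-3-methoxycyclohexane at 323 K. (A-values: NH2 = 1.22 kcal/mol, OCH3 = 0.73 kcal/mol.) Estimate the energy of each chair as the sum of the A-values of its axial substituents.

K ≈ 20.9

C1 and C3 have the same parity, so for the cis isomer the two substituents are e,e in one chair and a,a in the other.
Chair I (amino axial, methoxy axial): E = 1.95 kcal/mol; chair II (amino equatorial, methoxy equatorial): E = 0.00 kcal/mol.
ΔG = 1.95 kcal/mol between the two chairs.
K = exp(ΔG/RT) with R = 1.987×10⁻³ kcal mol⁻¹ K⁻¹ and T = 323 K gives K ≈ 20.9.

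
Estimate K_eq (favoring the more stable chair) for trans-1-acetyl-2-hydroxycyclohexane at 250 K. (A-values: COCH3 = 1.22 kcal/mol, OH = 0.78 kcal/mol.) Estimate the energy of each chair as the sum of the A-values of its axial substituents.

K ≈ 56.0

C1 and C2 have opposite parity, so for the trans isomer the two substituents are e,e in one chair and a,a in the other.
Chair I (acetyl axial, hydroxyl axial): E = 2.00 kcal/mol; chair II (acetyl equatorial, hydroxyl equatorial): E = 0.00 kcal/mol.
ΔG = 2.00 kcal/mol between the two chairs.
K = exp(ΔG/RT) with R = 1.987×10⁻³ kcal mol⁻¹ K⁻¹ and T = 250 K gives K ≈ 56.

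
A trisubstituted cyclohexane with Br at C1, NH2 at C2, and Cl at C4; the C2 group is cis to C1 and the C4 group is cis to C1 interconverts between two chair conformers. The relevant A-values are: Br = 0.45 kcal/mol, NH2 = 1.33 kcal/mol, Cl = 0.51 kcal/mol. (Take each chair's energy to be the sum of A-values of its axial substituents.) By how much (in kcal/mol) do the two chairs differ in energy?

Chair I (bromo axial, amino equatorial, chloro equatorial): E = 0.45 kcal/mol.
Chair II (bromo equatorial, amino axial, chloro axial): E = 1.84 kcal/mol.
ΔE = 1.84 − 0.45 = 1.39 kcal/mol; chair I is more stable.

1.39 kcal/mol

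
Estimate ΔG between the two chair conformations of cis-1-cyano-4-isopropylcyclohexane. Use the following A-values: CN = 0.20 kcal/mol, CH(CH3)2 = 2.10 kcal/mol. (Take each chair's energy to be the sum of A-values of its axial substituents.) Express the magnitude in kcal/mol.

1.90 kcal/mol

C1 and C4 have opposite parity, so for the cis isomer the two substituents are one axial and one equatorial in each chair.
Chair I (cyano axial, isopropyl equatorial): E = 0.20 kcal/mol.
Chair II (cyano equatorial, isopropyl axial): E = 2.10 kcal/mol.
ΔE = 2.10 − 0.20 = 1.90 kcal/mol; chair I is more stable.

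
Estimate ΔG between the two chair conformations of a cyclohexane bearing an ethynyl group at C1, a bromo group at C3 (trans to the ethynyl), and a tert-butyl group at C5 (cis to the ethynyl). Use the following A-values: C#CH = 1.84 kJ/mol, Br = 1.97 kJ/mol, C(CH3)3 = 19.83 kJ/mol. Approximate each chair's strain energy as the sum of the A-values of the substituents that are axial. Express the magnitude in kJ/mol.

19.70 kJ/mol

Chair I (ethynyl axial, bromo equatorial, tert-butyl axial): E = 21.67 kJ/mol.
Chair II (ethynyl equatorial, bromo axial, tert-butyl equatorial): E = 1.97 kJ/mol.
ΔE = 21.67 − 1.97 = 19.70 kJ/mol; chair II is more stable.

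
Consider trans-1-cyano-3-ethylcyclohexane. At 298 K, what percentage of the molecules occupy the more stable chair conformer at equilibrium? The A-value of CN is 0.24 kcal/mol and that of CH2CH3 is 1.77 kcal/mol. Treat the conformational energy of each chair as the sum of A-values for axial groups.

93.0%

C1 and C3 have the same parity, so for the trans isomer the two substituents are one axial and one equatorial in each chair.
Chair I (cyano axial, ethyl equatorial): E = 0.24 kcal/mol; chair II (cyano equatorial, ethyl axial): E = 1.77 kcal/mol.
ΔG = 1.53 kcal/mol between the two chairs.
K = exp(ΔG/RT) with R = 1.987×10⁻³ kcal mol⁻¹ K⁻¹ and T = 298 K gives K ≈ 13.2.
Fraction in the lower-energy chair = K/(K+1) = 93.0%.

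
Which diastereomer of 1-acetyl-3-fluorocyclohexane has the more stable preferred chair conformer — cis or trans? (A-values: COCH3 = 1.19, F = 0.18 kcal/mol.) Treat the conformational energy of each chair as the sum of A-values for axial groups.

cis

At 1,3 positions (parity same): cis → (e,e or a,a); trans → (a,e or e,a).
Best chair for cis: E = 0.00 kcal/mol; best chair for trans: E = 0.18 kcal/mol.
The cis isomer is lower by 0.18 kcal/mol.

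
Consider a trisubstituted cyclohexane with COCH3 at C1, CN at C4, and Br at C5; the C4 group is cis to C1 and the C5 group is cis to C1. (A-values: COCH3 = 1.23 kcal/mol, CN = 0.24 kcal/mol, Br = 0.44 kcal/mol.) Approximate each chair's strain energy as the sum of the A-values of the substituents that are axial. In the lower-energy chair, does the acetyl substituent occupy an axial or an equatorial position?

equatorial

Chair I (acetyl axial, cyano equatorial, bromo axial): E = 1.67 kcal/mol.
Chair II (acetyl equatorial, cyano axial, bromo equatorial): E = 0.24 kcal/mol.
Chair II is the more stable (lower-energy) conformer, and in that chair the acetyl group is equatorial.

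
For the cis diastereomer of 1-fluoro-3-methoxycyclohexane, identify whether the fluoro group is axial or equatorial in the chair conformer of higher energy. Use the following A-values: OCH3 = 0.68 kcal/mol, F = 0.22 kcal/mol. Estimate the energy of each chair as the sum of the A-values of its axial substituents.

axial

C1 and C3 have the same parity, so for the cis isomer the two substituents are e,e in one chair and a,a in the other.
Chair I (methoxy axial, fluoro axial): E = 0.90 kcal/mol.
Chair II (methoxy equatorial, fluoro equatorial): E = 0.00 kcal/mol.
Chair I is the less stable (higher-energy) conformer, and in that chair the fluoro group is axial.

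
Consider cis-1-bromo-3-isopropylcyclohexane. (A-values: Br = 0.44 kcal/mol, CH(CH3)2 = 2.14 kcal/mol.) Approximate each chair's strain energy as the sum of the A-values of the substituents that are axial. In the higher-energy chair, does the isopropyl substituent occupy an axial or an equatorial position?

axial

C1 and C3 have the same parity, so for the cis isomer the two substituents are e,e in one chair and a,a in the other.
Chair I (bromo axial, isopropyl axial): E = 2.58 kcal/mol.
Chair II (bromo equatorial, isopropyl equatorial): E = 0.00 kcal/mol.
Chair I is the less stable (higher-energy) conformer, and in that chair the isopropyl group is axial.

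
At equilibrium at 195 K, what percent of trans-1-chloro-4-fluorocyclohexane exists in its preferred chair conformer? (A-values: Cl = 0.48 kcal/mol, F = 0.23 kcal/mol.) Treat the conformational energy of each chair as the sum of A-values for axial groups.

C1 and C4 have opposite parity, so for the trans isomer the two substituents are e,e in one chair and a,a in the other.
Chair I (chloro axial, fluoro axial): E = 0.71 kcal/mol; chair II (chloro equatorial, fluoro equatorial): E = 0.00 kcal/mol.
ΔG = 0.71 kcal/mol between the two chairs.
K = exp(ΔG/RT) with R = 1.987×10⁻³ kcal mol⁻¹ K⁻¹ and T = 195 K gives K ≈ 6.25.
Fraction in the lower-energy chair = K/(K+1) = 86.2%.

86.2%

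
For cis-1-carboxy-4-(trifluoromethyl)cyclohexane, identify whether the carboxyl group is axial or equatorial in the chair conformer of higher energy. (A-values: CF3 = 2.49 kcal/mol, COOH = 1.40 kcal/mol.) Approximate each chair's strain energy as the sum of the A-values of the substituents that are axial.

equatorial

C1 and C4 have opposite parity, so for the cis isomer the two substituents are one axial and one equatorial in each chair.
Chair I (trifluoromethyl axial, carboxyl equatorial): E = 2.49 kcal/mol.
Chair II (trifluoromethyl equatorial, carboxyl axial): E = 1.40 kcal/mol.
Chair I is the less stable (higher-energy) conformer, and in that chair the carboxyl group is equatorial.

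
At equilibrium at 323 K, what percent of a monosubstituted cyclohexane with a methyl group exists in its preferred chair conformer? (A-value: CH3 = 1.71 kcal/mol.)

One chair has the methyl group axial (E = 1.71 kcal/mol) and the other has it equatorial (E = 0).
ΔG = 1.71 kcal/mol between the two chairs.
K = exp(ΔG/RT) with R = 1.987×10⁻³ kcal mol⁻¹ K⁻¹ and T = 323 K gives K ≈ 14.4.
Fraction in the lower-energy chair = K/(K+1) = 93.5%.

93.5%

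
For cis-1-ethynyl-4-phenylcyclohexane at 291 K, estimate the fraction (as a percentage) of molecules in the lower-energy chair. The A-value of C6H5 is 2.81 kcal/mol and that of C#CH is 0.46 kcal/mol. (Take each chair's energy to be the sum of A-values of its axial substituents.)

98.3%

C1 and C4 have opposite parity, so for the cis isomer the two substituents are one axial and one equatorial in each chair.
Chair I (phenyl axial, ethynyl equatorial): E = 2.81 kcal/mol; chair II (phenyl equatorial, ethynyl axial): E = 0.46 kcal/mol.
ΔG = 2.35 kcal/mol between the two chairs.
K = exp(ΔG/RT) with R = 1.987×10⁻³ kcal mol⁻¹ K⁻¹ and T = 291 K gives K ≈ 58.2.
Fraction in the lower-energy chair = K/(K+1) = 98.3%.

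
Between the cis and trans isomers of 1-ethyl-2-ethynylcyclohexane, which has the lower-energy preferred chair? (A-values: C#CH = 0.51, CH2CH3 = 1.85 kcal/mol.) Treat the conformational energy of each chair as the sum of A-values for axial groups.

trans

At 1,2 positions (parity opposite): cis → (a,e or e,a); trans → (e,e or a,a).
Best chair for cis: E = 0.51 kcal/mol; best chair for trans: E = 0.00 kcal/mol.
The trans isomer is lower by 0.51 kcal/mol.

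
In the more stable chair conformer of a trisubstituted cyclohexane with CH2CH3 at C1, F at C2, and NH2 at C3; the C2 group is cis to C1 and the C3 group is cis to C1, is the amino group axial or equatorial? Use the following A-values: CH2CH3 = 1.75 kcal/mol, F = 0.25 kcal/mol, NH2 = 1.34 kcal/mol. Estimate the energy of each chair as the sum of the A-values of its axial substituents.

equatorial

Chair I (ethyl axial, fluoro equatorial, amino axial): E = 3.09 kcal/mol.
Chair II (ethyl equatorial, fluoro axial, amino equatorial): E = 0.25 kcal/mol.
Chair II is the more stable (lower-energy) conformer, and in that chair the amino group is equatorial.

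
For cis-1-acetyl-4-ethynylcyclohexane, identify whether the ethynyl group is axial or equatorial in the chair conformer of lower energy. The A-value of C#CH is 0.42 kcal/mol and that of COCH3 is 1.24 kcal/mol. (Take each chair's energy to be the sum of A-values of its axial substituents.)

C1 and C4 have opposite parity, so for the cis isomer the two substituents are one axial and one equatorial in each chair.
Chair I (ethynyl axial, acetyl equatorial): E = 0.42 kcal/mol.
Chair II (ethynyl equatorial, acetyl axial): E = 1.24 kcal/mol.
Chair I is the more stable (lower-energy) conformer, and in that chair the ethynyl group is axial.

axial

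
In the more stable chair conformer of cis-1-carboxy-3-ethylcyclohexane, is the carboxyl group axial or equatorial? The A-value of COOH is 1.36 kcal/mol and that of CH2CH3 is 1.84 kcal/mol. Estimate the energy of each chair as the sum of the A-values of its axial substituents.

C1 and C3 have the same parity, so for the cis isomer the two substituents are e,e in one chair and a,a in the other.
Chair I (carboxyl axial, ethyl axial): E = 3.20 kcal/mol.
Chair II (carboxyl equatorial, ethyl equatorial): E = 0.00 kcal/mol.
Chair II is the more stable (lower-energy) conformer, and in that chair the carboxyl group is equatorial.

equatorial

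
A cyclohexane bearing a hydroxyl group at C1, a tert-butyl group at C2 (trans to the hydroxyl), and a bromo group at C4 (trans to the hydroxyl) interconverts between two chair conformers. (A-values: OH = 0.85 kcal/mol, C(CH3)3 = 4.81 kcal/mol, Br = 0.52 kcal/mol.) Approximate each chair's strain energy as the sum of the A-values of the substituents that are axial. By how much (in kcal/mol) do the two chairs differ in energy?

6.18 kcal/mol

Chair I (hydroxyl axial, tert-butyl axial, bromo axial): E = 6.18 kcal/mol.
Chair II (hydroxyl equatorial, tert-butyl equatorial, bromo equatorial): E = 0.00 kcal/mol.
ΔE = 6.18 − 0.00 = 6.18 kcal/mol; chair II is more stable.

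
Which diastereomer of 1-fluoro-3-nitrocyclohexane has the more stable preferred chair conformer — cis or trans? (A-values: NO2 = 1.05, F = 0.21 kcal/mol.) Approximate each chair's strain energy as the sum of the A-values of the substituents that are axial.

At 1,3 positions (parity same): cis → (e,e or a,a); trans → (a,e or e,a).
Best chair for cis: E = 0.00 kcal/mol; best chair for trans: E = 0.21 kcal/mol.
The cis isomer is lower by 0.21 kcal/mol.

cis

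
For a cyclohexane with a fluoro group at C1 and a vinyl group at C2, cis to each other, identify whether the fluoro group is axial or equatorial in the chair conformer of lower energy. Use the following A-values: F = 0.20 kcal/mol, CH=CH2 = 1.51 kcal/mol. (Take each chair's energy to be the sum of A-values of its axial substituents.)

C1 and C2 have opposite parity, so for the cis isomer the two substituents are one axial and one equatorial in each chair.
Chair I (fluoro axial, vinyl equatorial): E = 0.20 kcal/mol.
Chair II (fluoro equatorial, vinyl axial): E = 1.51 kcal/mol.
Chair I is the more stable (lower-energy) conformer, and in that chair the fluoro group is axial.

axial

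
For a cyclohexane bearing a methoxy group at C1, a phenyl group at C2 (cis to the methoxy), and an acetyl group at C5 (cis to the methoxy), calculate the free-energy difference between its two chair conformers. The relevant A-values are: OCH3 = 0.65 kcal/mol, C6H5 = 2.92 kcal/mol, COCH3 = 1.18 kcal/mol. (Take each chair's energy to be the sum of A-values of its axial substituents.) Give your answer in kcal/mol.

1.09 kcal/mol

Chair I (methoxy axial, phenyl equatorial, acetyl axial): E = 1.83 kcal/mol.
Chair II (methoxy equatorial, phenyl axial, acetyl equatorial): E = 2.92 kcal/mol.
ΔE = 2.92 − 1.83 = 1.09 kcal/mol; chair I is more stable.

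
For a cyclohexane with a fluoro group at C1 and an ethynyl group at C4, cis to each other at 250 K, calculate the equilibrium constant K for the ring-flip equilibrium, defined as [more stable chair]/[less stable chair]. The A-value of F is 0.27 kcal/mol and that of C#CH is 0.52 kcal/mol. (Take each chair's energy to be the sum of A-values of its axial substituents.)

K ≈ 1.65

C1 and C4 have opposite parity, so for the cis isomer the two substituents are one axial and one equatorial in each chair.
Chair I (fluoro axial, ethynyl equatorial): E = 0.27 kcal/mol; chair II (fluoro equatorial, ethynyl axial): E = 0.52 kcal/mol.
ΔG = 0.25 kcal/mol between the two chairs.
K = exp(ΔG/RT) with R = 1.987×10⁻³ kcal mol⁻¹ K⁻¹ and T = 250 K gives K ≈ 1.65.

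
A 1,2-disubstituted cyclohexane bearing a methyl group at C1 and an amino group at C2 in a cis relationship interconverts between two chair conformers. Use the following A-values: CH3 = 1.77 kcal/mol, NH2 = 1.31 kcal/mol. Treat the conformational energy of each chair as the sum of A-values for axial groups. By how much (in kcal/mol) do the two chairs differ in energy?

C1 and C2 have opposite parity, so for the cis isomer the two substituents are one axial and one equatorial in each chair.
Chair I (methyl axial, amino equatorial): E = 1.77 kcal/mol.
Chair II (methyl equatorial, amino axial): E = 1.31 kcal/mol.
ΔE = 1.77 − 1.31 = 0.46 kcal/mol; chair II is more stable.

0.46 kcal/mol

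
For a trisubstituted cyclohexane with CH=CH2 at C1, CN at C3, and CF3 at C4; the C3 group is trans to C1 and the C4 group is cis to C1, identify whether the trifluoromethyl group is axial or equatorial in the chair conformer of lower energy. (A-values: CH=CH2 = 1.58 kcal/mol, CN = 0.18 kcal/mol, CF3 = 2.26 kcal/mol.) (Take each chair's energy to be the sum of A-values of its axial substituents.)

Chair I (vinyl axial, cyano equatorial, trifluoromethyl equatorial): E = 1.58 kcal/mol.
Chair II (vinyl equatorial, cyano axial, trifluoromethyl axial): E = 2.44 kcal/mol.
Chair I is the more stable (lower-energy) conformer, and in that chair the trifluoromethyl group is equatorial.

equatorial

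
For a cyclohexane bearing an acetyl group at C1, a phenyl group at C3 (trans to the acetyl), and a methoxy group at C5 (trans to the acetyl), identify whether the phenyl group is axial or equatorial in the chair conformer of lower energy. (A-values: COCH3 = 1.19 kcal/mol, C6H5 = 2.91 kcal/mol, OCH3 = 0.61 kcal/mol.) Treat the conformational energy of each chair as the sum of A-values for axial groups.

Chair I (acetyl axial, phenyl equatorial, methoxy equatorial): E = 1.19 kcal/mol.
Chair II (acetyl equatorial, phenyl axial, methoxy axial): E = 3.52 kcal/mol.
Chair I is the more stable (lower-energy) conformer, and in that chair the phenyl group is equatorial.

equatorial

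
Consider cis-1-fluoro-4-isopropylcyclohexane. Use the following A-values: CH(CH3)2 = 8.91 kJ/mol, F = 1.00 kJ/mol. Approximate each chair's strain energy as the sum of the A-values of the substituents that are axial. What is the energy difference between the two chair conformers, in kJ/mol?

C1 and C4 have opposite parity, so for the cis isomer the two substituents are one axial and one equatorial in each chair.
Chair I (isopropyl axial, fluoro equatorial): E = 8.91 kJ/mol.
Chair II (isopropyl equatorial, fluoro axial): E = 1.00 kJ/mol.
ΔE = 8.91 − 1.00 = 7.91 kJ/mol; chair II is more stable.

7.91 kJ/mol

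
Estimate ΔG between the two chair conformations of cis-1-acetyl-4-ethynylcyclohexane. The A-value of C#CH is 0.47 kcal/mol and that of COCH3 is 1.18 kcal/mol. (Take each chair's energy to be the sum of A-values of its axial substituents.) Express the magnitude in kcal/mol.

0.71 kcal/mol

C1 and C4 have opposite parity, so for the cis isomer the two substituents are one axial and one equatorial in each chair.
Chair I (ethynyl axial, acetyl equatorial): E = 0.47 kcal/mol.
Chair II (ethynyl equatorial, acetyl axial): E = 1.18 kcal/mol.
ΔE = 1.18 − 0.47 = 0.71 kcal/mol; chair I is more stable.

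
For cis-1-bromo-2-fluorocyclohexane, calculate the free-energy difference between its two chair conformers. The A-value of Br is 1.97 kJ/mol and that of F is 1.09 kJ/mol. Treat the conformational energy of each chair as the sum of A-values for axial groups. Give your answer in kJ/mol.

0.88 kJ/mol

C1 and C2 have opposite parity, so for the cis isomer the two substituents are one axial and one equatorial in each chair.
Chair I (bromo axial, fluoro equatorial): E = 1.97 kJ/mol.
Chair II (bromo equatorial, fluoro axial): E = 1.09 kJ/mol.
ΔE = 1.97 − 1.09 = 0.88 kJ/mol; chair II is more stable.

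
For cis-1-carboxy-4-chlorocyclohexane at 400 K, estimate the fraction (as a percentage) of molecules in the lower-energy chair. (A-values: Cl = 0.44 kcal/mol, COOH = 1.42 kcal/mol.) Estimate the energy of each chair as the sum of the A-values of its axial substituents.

C1 and C4 have opposite parity, so for the cis isomer the two substituents are one axial and one equatorial in each chair.
Chair I (chloro axial, carboxyl equatorial): E = 0.44 kcal/mol; chair II (chloro equatorial, carboxyl axial): E = 1.42 kcal/mol.
ΔG = 0.98 kcal/mol between the two chairs.
K = exp(ΔG/RT) with R = 1.987×10⁻³ kcal mol⁻¹ K⁻¹ and T = 400 K gives K ≈ 3.43.
Fraction in the lower-energy chair = K/(K+1) = 77.4%.

77.4%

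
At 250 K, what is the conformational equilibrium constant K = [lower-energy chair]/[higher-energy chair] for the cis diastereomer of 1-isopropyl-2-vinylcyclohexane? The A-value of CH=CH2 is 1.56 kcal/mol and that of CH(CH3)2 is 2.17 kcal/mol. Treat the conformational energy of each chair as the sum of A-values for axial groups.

C1 and C2 have opposite parity, so for the cis isomer the two substituents are one axial and one equatorial in each chair.
Chair I (vinyl axial, isopropyl equatorial): E = 1.56 kcal/mol; chair II (vinyl equatorial, isopropyl axial): E = 2.17 kcal/mol.
ΔG = 0.61 kcal/mol between the two chairs.
K = exp(ΔG/RT) with R = 1.987×10⁻³ kcal mol⁻¹ K⁻¹ and T = 250 K gives K ≈ 3.41.

K ≈ 3.41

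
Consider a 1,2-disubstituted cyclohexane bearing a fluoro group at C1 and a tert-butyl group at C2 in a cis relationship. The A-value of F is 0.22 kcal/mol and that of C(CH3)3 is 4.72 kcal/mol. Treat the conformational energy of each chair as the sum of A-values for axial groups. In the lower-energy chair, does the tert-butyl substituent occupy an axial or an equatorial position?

C1 and C2 have opposite parity, so for the cis isomer the two substituents are one axial and one equatorial in each chair.
Chair I (fluoro axial, tert-butyl equatorial): E = 0.22 kcal/mol.
Chair II (fluoro equatorial, tert-butyl axial): E = 4.72 kcal/mol.
Chair I is the more stable (lower-energy) conformer, and in that chair the tert-butyl group is equatorial.

equatorial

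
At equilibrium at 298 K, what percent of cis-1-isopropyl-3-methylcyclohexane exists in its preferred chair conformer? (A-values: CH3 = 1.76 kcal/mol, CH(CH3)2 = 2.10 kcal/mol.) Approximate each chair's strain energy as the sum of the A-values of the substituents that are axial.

99.9%

C1 and C3 have the same parity, so for the cis isomer the two substituents are e,e in one chair and a,a in the other.
Chair I (methyl axial, isopropyl axial): E = 3.86 kcal/mol; chair II (methyl equatorial, isopropyl equatorial): E = 0.00 kcal/mol.
ΔG = 3.86 kcal/mol between the two chairs.
K = exp(ΔG/RT) with R = 1.987×10⁻³ kcal mol⁻¹ K⁻¹ and T = 298 K gives K ≈ 678.
Fraction in the lower-energy chair = K/(K+1) = 99.9%.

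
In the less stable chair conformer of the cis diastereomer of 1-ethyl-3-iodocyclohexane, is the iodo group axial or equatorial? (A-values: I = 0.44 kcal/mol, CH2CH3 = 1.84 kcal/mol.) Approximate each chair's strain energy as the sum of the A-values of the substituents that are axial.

axial

C1 and C3 have the same parity, so for the cis isomer the two substituents are e,e in one chair and a,a in the other.
Chair I (iodo axial, ethyl axial): E = 2.28 kcal/mol.
Chair II (iodo equatorial, ethyl equatorial): E = 0.00 kcal/mol.
Chair I is the less stable (higher-energy) conformer, and in that chair the iodo group is axial.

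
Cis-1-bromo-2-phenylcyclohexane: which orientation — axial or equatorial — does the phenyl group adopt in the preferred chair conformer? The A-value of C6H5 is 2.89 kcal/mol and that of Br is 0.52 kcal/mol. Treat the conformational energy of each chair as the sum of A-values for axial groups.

equatorial

C1 and C2 have opposite parity, so for the cis isomer the two substituents are one axial and one equatorial in each chair.
Chair I (phenyl axial, bromo equatorial): E = 2.89 kcal/mol.
Chair II (phenyl equatorial, bromo axial): E = 0.52 kcal/mol.
Chair II is the more stable (lower-energy) conformer, and in that chair the phenyl group is equatorial.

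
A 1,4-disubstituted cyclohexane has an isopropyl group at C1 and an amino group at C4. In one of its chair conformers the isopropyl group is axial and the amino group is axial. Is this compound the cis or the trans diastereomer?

C1 and C4 have opposite parity, so their axial bonds point in opposite directions.
With opposite-parity carbons, two substituents on the same face are one axial and one equatorial; opposite faces give both axial or both equatorial.
Here the groups are axial/axial → opposite face → trans.

trans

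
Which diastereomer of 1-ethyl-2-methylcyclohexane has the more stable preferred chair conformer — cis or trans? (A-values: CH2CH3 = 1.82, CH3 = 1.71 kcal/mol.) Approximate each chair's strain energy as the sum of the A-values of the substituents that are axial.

trans

At 1,2 positions (parity opposite): cis → (a,e or e,a); trans → (e,e or a,a).
Best chair for cis: E = 1.71 kcal/mol; best chair for trans: E = 0.00 kcal/mol.
The trans isomer is lower by 1.71 kcal/mol.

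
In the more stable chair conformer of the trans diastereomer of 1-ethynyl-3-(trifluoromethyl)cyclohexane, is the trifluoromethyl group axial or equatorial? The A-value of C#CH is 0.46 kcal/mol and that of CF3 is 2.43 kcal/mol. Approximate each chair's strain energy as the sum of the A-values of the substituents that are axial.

equatorial

C1 and C3 have the same parity, so for the trans isomer the two substituents are one axial and one equatorial in each chair.
Chair I (ethynyl axial, trifluoromethyl equatorial): E = 0.46 kcal/mol.
Chair II (ethynyl equatorial, trifluoromethyl axial): E = 2.43 kcal/mol.
Chair I is the more stable (lower-energy) conformer, and in that chair the trifluoromethyl group is equatorial.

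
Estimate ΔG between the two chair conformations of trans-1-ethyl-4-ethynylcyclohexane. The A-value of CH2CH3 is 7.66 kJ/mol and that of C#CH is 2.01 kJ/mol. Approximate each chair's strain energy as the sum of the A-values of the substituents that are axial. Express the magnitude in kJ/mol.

C1 and C4 have opposite parity, so for the trans isomer the two substituents are e,e in one chair and a,a in the other.
Chair I (ethyl axial, ethynyl axial): E = 9.67 kJ/mol.
Chair II (ethyl equatorial, ethynyl equatorial): E = 0.00 kJ/mol.
ΔE = 9.67 − 0.00 = 9.67 kJ/mol; chair II is more stable.

9.67 kJ/mol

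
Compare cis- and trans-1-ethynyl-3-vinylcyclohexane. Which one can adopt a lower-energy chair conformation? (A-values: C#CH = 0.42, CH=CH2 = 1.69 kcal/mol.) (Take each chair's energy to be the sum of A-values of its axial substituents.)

cis

At 1,3 positions (parity same): cis → (e,e or a,a); trans → (a,e or e,a).
Best chair for cis: E = 0.00 kcal/mol; best chair for trans: E = 0.42 kcal/mol.
The cis isomer is lower by 0.42 kcal/mol.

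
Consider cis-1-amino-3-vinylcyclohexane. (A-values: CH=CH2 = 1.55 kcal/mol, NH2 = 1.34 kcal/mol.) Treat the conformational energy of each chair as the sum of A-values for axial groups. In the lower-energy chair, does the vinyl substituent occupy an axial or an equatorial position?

equatorial

C1 and C3 have the same parity, so for the cis isomer the two substituents are e,e in one chair and a,a in the other.
Chair I (vinyl axial, amino axial): E = 2.89 kcal/mol.
Chair II (vinyl equatorial, amino equatorial): E = 0.00 kcal/mol.
Chair II is the more stable (lower-energy) conformer, and in that chair the vinyl group is equatorial.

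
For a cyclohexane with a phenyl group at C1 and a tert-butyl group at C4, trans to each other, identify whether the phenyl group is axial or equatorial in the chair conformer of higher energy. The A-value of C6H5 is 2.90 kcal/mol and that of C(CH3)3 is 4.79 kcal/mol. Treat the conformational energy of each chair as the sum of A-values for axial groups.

C1 and C4 have opposite parity, so for the trans isomer the two substituents are e,e in one chair and a,a in the other.
Chair I (phenyl axial, tert-butyl axial): E = 7.69 kcal/mol.
Chair II (phenyl equatorial, tert-butyl equatorial): E = 0.00 kcal/mol.
Chair I is the less stable (higher-energy) conformer, and in that chair the phenyl group is axial.

axial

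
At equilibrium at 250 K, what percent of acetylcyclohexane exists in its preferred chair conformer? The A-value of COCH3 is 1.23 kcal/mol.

One chair has the acetyl group axial (E = 1.23 kcal/mol) and the other has it equatorial (E = 0).
ΔG = 1.23 kcal/mol between the two chairs.
K = exp(ΔG/RT) with R = 1.987×10⁻³ kcal mol⁻¹ K⁻¹ and T = 250 K gives K ≈ 11.9.
Fraction in the lower-energy chair = K/(K+1) = 92.2%.

92.2%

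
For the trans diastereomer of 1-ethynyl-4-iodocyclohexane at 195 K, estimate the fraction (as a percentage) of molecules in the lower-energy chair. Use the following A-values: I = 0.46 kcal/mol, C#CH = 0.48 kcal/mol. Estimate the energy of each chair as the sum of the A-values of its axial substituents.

91.9%

C1 and C4 have opposite parity, so for the trans isomer the two substituents are e,e in one chair and a,a in the other.
Chair I (iodo axial, ethynyl axial): E = 0.94 kcal/mol; chair II (iodo equatorial, ethynyl equatorial): E = 0.00 kcal/mol.
ΔG = 0.94 kcal/mol between the two chairs.
K = exp(ΔG/RT) with R = 1.987×10⁻³ kcal mol⁻¹ K⁻¹ and T = 195 K gives K ≈ 11.3.
Fraction in the lower-energy chair = K/(K+1) = 91.9%.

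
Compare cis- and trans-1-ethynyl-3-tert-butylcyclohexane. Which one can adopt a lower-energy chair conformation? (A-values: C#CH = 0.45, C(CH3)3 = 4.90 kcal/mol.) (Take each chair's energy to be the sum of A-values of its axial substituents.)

At 1,3 positions (parity same): cis → (e,e or a,a); trans → (a,e or e,a).
Best chair for cis: E = 0.00 kcal/mol; best chair for trans: E = 0.45 kcal/mol.
The cis isomer is lower by 0.45 kcal/mol.

cis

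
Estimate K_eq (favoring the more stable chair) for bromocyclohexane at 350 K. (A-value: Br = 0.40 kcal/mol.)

K ≈ 1.78

One chair has the bromo group axial (E = 0.40 kcal/mol) and the other has it equatorial (E = 0).
ΔG = 0.40 kcal/mol between the two chairs.
K = exp(ΔG/RT) with R = 1.987×10⁻³ kcal mol⁻¹ K⁻¹ and T = 350 K gives K ≈ 1.78.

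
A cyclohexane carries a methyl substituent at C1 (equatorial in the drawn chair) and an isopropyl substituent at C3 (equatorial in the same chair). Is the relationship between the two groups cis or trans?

C1 and C3 have the same parity, so their axial bonds point in the same direction.
With same-parity carbons, two substituents on the same face are both axial or both equatorial; opposite faces give one of each.
Here the groups are equatorial/equatorial → same face → cis.

cis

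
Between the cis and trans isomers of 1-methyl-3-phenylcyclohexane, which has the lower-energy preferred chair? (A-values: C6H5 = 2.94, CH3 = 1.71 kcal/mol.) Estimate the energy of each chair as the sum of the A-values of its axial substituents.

At 1,3 positions (parity same): cis → (e,e or a,a); trans → (a,e or e,a).
Best chair for cis: E = 0.00 kcal/mol; best chair for trans: E = 1.71 kcal/mol.
The cis isomer is lower by 1.71 kcal/mol.

cis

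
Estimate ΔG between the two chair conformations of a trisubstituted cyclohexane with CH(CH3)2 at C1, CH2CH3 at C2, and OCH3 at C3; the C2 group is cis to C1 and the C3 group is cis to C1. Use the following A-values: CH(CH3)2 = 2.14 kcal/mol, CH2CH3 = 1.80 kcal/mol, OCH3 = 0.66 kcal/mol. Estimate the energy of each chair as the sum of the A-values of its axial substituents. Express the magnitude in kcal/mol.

1.00 kcal/mol

Chair I (isopropyl axial, ethyl equatorial, methoxy axial): E = 2.80 kcal/mol.
Chair II (isopropyl equatorial, ethyl axial, methoxy equatorial): E = 1.80 kcal/mol.
ΔE = 2.80 − 1.80 = 1.00 kcal/mol; chair II is more stable.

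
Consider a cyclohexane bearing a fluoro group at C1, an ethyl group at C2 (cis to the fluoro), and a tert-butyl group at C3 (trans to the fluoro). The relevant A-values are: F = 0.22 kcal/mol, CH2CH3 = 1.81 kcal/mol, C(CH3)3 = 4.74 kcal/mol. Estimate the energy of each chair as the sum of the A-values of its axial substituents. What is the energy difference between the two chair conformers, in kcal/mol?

Chair I (fluoro axial, ethyl equatorial, tert-butyl equatorial): E = 0.22 kcal/mol.
Chair II (fluoro equatorial, ethyl axial, tert-butyl axial): E = 6.55 kcal/mol.
ΔE = 6.55 − 0.22 = 6.33 kcal/mol; chair I is more stable.

6.33 kcal/mol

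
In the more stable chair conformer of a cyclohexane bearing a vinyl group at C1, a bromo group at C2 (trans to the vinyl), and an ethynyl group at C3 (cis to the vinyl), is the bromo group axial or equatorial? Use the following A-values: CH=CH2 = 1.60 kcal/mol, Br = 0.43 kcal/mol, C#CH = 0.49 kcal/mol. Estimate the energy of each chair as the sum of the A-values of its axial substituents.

equatorial

Chair I (vinyl axial, bromo axial, ethynyl axial): E = 2.52 kcal/mol.
Chair II (vinyl equatorial, bromo equatorial, ethynyl equatorial): E = 0.00 kcal/mol.
Chair II is the more stable (lower-energy) conformer, and in that chair the bromo group is equatorial.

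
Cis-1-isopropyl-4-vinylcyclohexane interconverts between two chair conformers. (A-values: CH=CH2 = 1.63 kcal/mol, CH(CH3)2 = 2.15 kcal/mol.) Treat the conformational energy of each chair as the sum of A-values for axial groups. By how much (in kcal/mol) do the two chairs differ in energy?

C1 and C4 have opposite parity, so for the cis isomer the two substituents are one axial and one equatorial in each chair.
Chair I (vinyl axial, isopropyl equatorial): E = 1.63 kcal/mol.
Chair II (vinyl equatorial, isopropyl axial): E = 2.15 kcal/mol.
ΔE = 2.15 − 1.63 = 0.52 kcal/mol; chair I is more stable.

0.52 kcal/mol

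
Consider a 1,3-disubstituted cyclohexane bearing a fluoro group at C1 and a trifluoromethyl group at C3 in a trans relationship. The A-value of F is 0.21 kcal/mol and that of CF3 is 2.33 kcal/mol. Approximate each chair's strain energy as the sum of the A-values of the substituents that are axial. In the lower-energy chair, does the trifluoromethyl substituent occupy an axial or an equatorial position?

equatorial

C1 and C3 have the same parity, so for the trans isomer the two substituents are one axial and one equatorial in each chair.
Chair I (fluoro axial, trifluoromethyl equatorial): E = 0.21 kcal/mol.
Chair II (fluoro equatorial, trifluoromethyl axial): E = 2.33 kcal/mol.
Chair I is the more stable (lower-energy) conformer, and in that chair the trifluoromethyl group is equatorial.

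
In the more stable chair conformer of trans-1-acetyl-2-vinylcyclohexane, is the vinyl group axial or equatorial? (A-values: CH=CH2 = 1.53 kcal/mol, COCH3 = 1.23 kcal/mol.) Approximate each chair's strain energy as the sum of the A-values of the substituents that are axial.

equatorial

C1 and C2 have opposite parity, so for the trans isomer the two substituents are e,e in one chair and a,a in the other.
Chair I (vinyl axial, acetyl axial): E = 2.76 kcal/mol.
Chair II (vinyl equatorial, acetyl equatorial): E = 0.00 kcal/mol.
Chair II is the more stable (lower-energy) conformer, and in that chair the vinyl group is equatorial.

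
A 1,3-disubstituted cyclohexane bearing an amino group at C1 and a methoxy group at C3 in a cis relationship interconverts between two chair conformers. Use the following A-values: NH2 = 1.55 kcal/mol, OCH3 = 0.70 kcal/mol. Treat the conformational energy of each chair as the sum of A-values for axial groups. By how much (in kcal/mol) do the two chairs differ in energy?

C1 and C3 have the same parity, so for the cis isomer the two substituents are e,e in one chair and a,a in the other.
Chair I (amino axial, methoxy axial): E = 2.25 kcal/mol.
Chair II (amino equatorial, methoxy equatorial): E = 0.00 kcal/mol.
ΔE = 2.25 − 0.00 = 2.25 kcal/mol; chair II is more stable.

2.25 kcal/mol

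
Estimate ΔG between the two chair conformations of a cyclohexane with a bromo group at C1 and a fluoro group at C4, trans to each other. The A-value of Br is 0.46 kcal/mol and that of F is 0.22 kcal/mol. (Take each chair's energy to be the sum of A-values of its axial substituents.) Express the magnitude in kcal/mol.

C1 and C4 have opposite parity, so for the trans isomer the two substituents are e,e in one chair and a,a in the other.
Chair I (bromo axial, fluoro axial): E = 0.68 kcal/mol.
Chair II (bromo equatorial, fluoro equatorial): E = 0.00 kcal/mol.
ΔE = 0.68 − 0.00 = 0.68 kcal/mol; chair II is more stable.

0.68 kcal/mol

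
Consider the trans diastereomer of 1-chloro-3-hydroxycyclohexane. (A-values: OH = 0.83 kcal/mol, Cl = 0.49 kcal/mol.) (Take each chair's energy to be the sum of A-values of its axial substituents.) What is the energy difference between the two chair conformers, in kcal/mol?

C1 and C3 have the same parity, so for the trans isomer the two substituents are one axial and one equatorial in each chair.
Chair I (hydroxyl axial, chloro equatorial): E = 0.83 kcal/mol.
Chair II (hydroxyl equatorial, chloro axial): E = 0.49 kcal/mol.
ΔE = 0.83 − 0.49 = 0.34 kcal/mol; chair II is more stable.

0.34 kcal/mol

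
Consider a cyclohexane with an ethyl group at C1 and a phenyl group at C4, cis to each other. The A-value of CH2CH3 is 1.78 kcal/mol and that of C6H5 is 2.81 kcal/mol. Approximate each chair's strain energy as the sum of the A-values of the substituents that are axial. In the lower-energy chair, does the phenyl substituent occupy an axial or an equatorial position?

equatorial

C1 and C4 have opposite parity, so for the cis isomer the two substituents are one axial and one equatorial in each chair.
Chair I (ethyl axial, phenyl equatorial): E = 1.78 kcal/mol.
Chair II (ethyl equatorial, phenyl axial): E = 2.81 kcal/mol.
Chair I is the more stable (lower-energy) conformer, and in that chair the phenyl group is equatorial.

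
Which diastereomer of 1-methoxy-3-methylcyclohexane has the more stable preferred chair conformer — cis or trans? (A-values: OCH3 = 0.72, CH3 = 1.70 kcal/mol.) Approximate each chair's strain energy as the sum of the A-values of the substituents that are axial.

At 1,3 positions (parity same): cis → (e,e or a,a); trans → (a,e or e,a).
Best chair for cis: E = 0.00 kcal/mol; best chair for trans: E = 0.72 kcal/mol.
The cis isomer is lower by 0.72 kcal/mol.

cis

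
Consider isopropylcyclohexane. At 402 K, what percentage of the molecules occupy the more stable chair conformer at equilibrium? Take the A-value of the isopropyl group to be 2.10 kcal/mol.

One chair has the isopropyl group axial (E = 2.10 kcal/mol) and the other has it equatorial (E = 0).
ΔG = 2.10 kcal/mol between the two chairs.
K = exp(ΔG/RT) with R = 1.987×10⁻³ kcal mol⁻¹ K⁻¹ and T = 402 K gives K ≈ 13.9.
Fraction in the lower-energy chair = K/(K+1) = 93.3%.

93.3%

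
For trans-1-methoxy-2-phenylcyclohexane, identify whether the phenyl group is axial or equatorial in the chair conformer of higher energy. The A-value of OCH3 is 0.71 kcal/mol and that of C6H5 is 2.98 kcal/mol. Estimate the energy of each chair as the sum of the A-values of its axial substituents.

C1 and C2 have opposite parity, so for the trans isomer the two substituents are e,e in one chair and a,a in the other.
Chair I (methoxy axial, phenyl axial): E = 3.69 kcal/mol.
Chair II (methoxy equatorial, phenyl equatorial): E = 0.00 kcal/mol.
Chair I is the less stable (higher-energy) conformer, and in that chair the phenyl group is axial.

axial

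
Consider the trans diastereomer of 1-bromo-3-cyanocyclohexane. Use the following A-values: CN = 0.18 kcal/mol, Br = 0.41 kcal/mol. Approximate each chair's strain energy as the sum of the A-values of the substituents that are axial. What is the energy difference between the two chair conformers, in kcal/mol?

C1 and C3 have the same parity, so for the trans isomer the two substituents are one axial and one equatorial in each chair.
Chair I (cyano axial, bromo equatorial): E = 0.18 kcal/mol.
Chair II (cyano equatorial, bromo axial): E = 0.41 kcal/mol.
ΔE = 0.41 − 0.18 = 0.23 kcal/mol; chair I is more stable.

0.23 kcal/mol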